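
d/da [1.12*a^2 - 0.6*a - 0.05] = 2.24*a - 0.6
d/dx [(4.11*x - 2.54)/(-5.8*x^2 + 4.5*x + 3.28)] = (23.838*x^2 - 29.464*x + 24.9108)/(33.64*x^4 - 52.2*x^3 - 17.798*x^2 + 29.52*x + 10.7584)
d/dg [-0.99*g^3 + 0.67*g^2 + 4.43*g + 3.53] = -2.97*g^2 + 1.34*g + 4.43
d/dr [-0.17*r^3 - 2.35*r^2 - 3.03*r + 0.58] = -0.51*r^2 - 4.7*r - 3.03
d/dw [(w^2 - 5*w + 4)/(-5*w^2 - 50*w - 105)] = (-15*w^2 - 34*w + 145)/(5*(w^4 + 20*w^3 + 142*w^2 + 420*w + 441))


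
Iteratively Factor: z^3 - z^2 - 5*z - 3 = (z - 3)*(z^2 + 2*z + 1) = (z - 3)*(z + 1)*(z + 1)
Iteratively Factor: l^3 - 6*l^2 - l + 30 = (l - 3)*(l^2 - 3*l - 10) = (l - 5)*(l - 3)*(l + 2)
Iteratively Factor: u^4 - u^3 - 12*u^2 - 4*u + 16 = (u - 4)*(u^3 + 3*u^2 - 4) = (u - 4)*(u - 1)*(u^2 + 4*u + 4) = (u - 4)*(u - 1)*(u + 2)*(u + 2)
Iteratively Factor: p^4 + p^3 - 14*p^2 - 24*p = (p)*(p^3 + p^2 - 14*p - 24) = p*(p + 2)*(p^2 - p - 12) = p*(p - 4)*(p + 2)*(p + 3)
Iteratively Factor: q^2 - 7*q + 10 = (q - 5)*(q - 2)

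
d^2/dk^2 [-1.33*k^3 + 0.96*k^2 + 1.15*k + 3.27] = 1.92 - 7.98*k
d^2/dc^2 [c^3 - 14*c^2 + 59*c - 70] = 6*c - 28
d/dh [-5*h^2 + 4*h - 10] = 4 - 10*h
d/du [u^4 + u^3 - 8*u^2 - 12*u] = 4*u^3 + 3*u^2 - 16*u - 12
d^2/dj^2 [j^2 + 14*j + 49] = 2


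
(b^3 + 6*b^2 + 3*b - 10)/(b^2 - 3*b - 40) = (b^2 + b - 2)/(b - 8)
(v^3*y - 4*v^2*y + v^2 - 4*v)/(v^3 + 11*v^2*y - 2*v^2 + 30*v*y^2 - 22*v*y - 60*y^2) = v*(v^2*y - 4*v*y + v - 4)/(v^3 + 11*v^2*y - 2*v^2 + 30*v*y^2 - 22*v*y - 60*y^2)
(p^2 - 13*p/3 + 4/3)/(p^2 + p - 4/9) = 3*(p - 4)/(3*p + 4)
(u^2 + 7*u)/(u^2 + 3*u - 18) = u*(u + 7)/(u^2 + 3*u - 18)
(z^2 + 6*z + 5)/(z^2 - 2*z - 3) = (z + 5)/(z - 3)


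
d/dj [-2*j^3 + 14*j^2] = 2*j*(14 - 3*j)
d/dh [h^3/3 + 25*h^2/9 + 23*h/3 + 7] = h^2 + 50*h/9 + 23/3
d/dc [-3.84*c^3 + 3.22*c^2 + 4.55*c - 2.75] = -11.52*c^2 + 6.44*c + 4.55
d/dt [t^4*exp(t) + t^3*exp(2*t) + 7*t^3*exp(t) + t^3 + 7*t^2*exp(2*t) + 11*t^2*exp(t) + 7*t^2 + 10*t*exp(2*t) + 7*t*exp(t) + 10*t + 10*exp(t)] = t^4*exp(t) + 2*t^3*exp(2*t) + 11*t^3*exp(t) + 17*t^2*exp(2*t) + 32*t^2*exp(t) + 3*t^2 + 34*t*exp(2*t) + 29*t*exp(t) + 14*t + 10*exp(2*t) + 17*exp(t) + 10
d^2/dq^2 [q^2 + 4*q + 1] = 2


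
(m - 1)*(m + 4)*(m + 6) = m^3 + 9*m^2 + 14*m - 24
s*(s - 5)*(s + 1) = s^3 - 4*s^2 - 5*s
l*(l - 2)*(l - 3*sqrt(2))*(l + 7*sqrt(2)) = l^4 - 2*l^3 + 4*sqrt(2)*l^3 - 42*l^2 - 8*sqrt(2)*l^2 + 84*l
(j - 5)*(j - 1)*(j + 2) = j^3 - 4*j^2 - 7*j + 10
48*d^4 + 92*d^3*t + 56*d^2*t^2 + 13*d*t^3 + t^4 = (d + t)*(2*d + t)*(4*d + t)*(6*d + t)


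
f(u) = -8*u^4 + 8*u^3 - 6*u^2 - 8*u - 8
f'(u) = -32*u^3 + 24*u^2 - 12*u - 8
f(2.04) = -119.92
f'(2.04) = -204.27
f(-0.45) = -6.67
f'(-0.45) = 5.18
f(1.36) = -37.22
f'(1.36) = -60.42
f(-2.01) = -211.70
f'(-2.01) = 372.94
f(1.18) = -28.16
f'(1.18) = -41.32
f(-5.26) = -7420.15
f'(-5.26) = 5376.15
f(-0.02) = -7.84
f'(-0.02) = -7.75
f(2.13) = -139.62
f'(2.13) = -233.91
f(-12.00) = -180488.00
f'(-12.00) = 58888.00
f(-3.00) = -902.00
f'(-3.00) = 1108.00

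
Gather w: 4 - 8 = -4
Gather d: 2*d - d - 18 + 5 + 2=d - 11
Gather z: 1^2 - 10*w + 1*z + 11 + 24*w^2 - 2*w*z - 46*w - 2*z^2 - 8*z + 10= 24*w^2 - 56*w - 2*z^2 + z*(-2*w - 7) + 22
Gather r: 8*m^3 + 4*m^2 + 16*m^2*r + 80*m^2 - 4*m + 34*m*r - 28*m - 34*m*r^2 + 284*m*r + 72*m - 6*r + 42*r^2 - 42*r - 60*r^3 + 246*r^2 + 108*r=8*m^3 + 84*m^2 + 40*m - 60*r^3 + r^2*(288 - 34*m) + r*(16*m^2 + 318*m + 60)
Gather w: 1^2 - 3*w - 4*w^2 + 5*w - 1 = -4*w^2 + 2*w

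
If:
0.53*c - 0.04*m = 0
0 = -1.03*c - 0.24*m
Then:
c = 0.00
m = 0.00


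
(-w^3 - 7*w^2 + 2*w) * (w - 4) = -w^4 - 3*w^3 + 30*w^2 - 8*w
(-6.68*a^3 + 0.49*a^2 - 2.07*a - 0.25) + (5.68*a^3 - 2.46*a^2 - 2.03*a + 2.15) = -1.0*a^3 - 1.97*a^2 - 4.1*a + 1.9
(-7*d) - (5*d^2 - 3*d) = -5*d^2 - 4*d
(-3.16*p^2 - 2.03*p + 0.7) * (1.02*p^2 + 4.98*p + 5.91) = -3.2232*p^4 - 17.8074*p^3 - 28.071*p^2 - 8.5113*p + 4.137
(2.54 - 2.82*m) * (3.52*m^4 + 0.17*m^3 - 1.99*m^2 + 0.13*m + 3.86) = -9.9264*m^5 + 8.4614*m^4 + 6.0436*m^3 - 5.4212*m^2 - 10.555*m + 9.8044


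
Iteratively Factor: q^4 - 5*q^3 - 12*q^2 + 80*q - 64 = (q - 4)*(q^3 - q^2 - 16*q + 16) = (q - 4)^2*(q^2 + 3*q - 4) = (q - 4)^2*(q - 1)*(q + 4)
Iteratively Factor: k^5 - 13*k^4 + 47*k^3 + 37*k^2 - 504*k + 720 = (k - 4)*(k^4 - 9*k^3 + 11*k^2 + 81*k - 180) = (k - 4)*(k - 3)*(k^3 - 6*k^2 - 7*k + 60) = (k - 4)*(k - 3)*(k + 3)*(k^2 - 9*k + 20) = (k - 4)^2*(k - 3)*(k + 3)*(k - 5)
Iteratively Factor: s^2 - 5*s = (s - 5)*(s)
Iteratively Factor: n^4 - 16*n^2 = (n - 4)*(n^3 + 4*n^2) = n*(n - 4)*(n^2 + 4*n) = n*(n - 4)*(n + 4)*(n)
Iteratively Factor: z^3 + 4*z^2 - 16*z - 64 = (z + 4)*(z^2 - 16) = (z - 4)*(z + 4)*(z + 4)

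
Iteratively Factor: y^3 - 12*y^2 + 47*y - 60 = (y - 3)*(y^2 - 9*y + 20) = (y - 5)*(y - 3)*(y - 4)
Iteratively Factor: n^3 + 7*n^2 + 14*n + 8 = (n + 4)*(n^2 + 3*n + 2) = (n + 1)*(n + 4)*(n + 2)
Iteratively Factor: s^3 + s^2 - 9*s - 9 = (s + 1)*(s^2 - 9) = (s + 1)*(s + 3)*(s - 3)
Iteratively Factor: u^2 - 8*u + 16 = (u - 4)*(u - 4)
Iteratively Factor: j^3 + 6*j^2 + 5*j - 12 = (j + 3)*(j^2 + 3*j - 4) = (j + 3)*(j + 4)*(j - 1)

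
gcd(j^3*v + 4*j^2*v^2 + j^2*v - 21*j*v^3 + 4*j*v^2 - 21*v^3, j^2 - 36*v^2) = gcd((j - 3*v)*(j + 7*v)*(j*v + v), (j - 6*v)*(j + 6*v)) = 1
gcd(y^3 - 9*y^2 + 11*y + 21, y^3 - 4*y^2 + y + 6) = y^2 - 2*y - 3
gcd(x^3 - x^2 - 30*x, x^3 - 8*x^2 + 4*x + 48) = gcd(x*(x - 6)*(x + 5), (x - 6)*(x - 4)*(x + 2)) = x - 6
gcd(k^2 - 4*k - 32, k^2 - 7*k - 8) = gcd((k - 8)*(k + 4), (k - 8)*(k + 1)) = k - 8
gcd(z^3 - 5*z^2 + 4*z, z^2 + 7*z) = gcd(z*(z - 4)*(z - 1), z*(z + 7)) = z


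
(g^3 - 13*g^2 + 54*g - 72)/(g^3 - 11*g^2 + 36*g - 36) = (g - 4)/(g - 2)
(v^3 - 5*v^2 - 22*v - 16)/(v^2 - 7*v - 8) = v + 2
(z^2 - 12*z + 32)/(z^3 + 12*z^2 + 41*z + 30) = (z^2 - 12*z + 32)/(z^3 + 12*z^2 + 41*z + 30)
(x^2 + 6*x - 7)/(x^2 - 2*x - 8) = (-x^2 - 6*x + 7)/(-x^2 + 2*x + 8)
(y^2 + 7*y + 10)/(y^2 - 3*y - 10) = (y + 5)/(y - 5)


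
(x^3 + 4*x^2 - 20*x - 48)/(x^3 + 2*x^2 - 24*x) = (x + 2)/x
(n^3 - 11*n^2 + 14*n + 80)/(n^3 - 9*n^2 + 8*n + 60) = (n - 8)/(n - 6)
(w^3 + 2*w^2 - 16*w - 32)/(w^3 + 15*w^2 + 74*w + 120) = (w^2 - 2*w - 8)/(w^2 + 11*w + 30)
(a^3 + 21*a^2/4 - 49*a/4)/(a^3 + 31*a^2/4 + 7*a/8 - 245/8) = 2*a/(2*a + 5)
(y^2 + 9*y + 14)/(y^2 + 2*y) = (y + 7)/y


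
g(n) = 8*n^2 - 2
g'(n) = 16*n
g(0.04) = -1.99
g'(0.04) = 0.64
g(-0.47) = -0.23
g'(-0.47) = -7.52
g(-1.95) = 28.42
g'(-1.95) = -31.20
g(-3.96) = 123.45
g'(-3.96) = -63.36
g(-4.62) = 168.76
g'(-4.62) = -73.92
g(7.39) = 434.90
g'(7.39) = 118.24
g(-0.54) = 0.33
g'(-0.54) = -8.64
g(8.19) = 534.61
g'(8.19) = 131.04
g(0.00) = -2.00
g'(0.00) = 0.00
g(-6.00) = 286.00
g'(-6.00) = -96.00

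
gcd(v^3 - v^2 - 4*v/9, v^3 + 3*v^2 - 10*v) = v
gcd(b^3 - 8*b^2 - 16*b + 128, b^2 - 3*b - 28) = b + 4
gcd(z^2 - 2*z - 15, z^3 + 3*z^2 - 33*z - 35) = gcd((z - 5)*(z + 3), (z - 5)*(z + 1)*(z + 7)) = z - 5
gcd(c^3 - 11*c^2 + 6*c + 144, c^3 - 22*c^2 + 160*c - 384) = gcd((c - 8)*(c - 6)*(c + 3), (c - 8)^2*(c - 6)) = c^2 - 14*c + 48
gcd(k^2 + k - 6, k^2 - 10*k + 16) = k - 2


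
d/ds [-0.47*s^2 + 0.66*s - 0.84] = 0.66 - 0.94*s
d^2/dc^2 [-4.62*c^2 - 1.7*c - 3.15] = -9.24000000000000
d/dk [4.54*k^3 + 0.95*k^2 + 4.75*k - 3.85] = 13.62*k^2 + 1.9*k + 4.75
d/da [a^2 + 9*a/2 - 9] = 2*a + 9/2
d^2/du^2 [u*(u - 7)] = 2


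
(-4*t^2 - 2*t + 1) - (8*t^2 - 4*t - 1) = -12*t^2 + 2*t + 2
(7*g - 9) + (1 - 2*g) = 5*g - 8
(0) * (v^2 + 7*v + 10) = 0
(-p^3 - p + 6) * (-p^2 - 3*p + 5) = p^5 + 3*p^4 - 4*p^3 - 3*p^2 - 23*p + 30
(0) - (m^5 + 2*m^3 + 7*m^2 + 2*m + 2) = -m^5 - 2*m^3 - 7*m^2 - 2*m - 2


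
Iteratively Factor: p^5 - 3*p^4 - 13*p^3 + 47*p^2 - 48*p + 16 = (p - 1)*(p^4 - 2*p^3 - 15*p^2 + 32*p - 16) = (p - 1)^2*(p^3 - p^2 - 16*p + 16) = (p - 4)*(p - 1)^2*(p^2 + 3*p - 4) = (p - 4)*(p - 1)^3*(p + 4)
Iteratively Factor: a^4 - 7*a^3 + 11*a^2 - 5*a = (a - 1)*(a^3 - 6*a^2 + 5*a) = (a - 1)^2*(a^2 - 5*a) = a*(a - 1)^2*(a - 5)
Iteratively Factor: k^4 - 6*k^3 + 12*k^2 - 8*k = (k - 2)*(k^3 - 4*k^2 + 4*k) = (k - 2)^2*(k^2 - 2*k) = (k - 2)^3*(k)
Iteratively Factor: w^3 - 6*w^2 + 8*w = (w)*(w^2 - 6*w + 8) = w*(w - 4)*(w - 2)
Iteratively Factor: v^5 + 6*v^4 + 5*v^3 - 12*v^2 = (v)*(v^4 + 6*v^3 + 5*v^2 - 12*v) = v*(v + 3)*(v^3 + 3*v^2 - 4*v) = v^2*(v + 3)*(v^2 + 3*v - 4) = v^2*(v - 1)*(v + 3)*(v + 4)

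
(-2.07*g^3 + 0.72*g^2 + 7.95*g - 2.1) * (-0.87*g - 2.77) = 1.8009*g^4 + 5.1075*g^3 - 8.9109*g^2 - 20.1945*g + 5.817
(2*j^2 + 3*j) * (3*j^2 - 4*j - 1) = 6*j^4 + j^3 - 14*j^2 - 3*j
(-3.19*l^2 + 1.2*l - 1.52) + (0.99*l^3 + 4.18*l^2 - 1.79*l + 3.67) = 0.99*l^3 + 0.99*l^2 - 0.59*l + 2.15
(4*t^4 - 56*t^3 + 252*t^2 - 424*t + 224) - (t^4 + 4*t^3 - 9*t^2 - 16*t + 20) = 3*t^4 - 60*t^3 + 261*t^2 - 408*t + 204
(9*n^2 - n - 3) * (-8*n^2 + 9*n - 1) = -72*n^4 + 89*n^3 + 6*n^2 - 26*n + 3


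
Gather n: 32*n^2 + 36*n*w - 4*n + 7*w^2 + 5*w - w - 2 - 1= 32*n^2 + n*(36*w - 4) + 7*w^2 + 4*w - 3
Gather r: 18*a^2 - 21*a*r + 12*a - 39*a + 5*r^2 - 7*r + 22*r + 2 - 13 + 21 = 18*a^2 - 27*a + 5*r^2 + r*(15 - 21*a) + 10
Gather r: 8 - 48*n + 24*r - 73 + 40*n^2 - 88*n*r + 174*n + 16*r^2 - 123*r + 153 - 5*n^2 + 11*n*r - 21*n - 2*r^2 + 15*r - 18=35*n^2 + 105*n + 14*r^2 + r*(-77*n - 84) + 70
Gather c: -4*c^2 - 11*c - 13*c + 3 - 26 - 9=-4*c^2 - 24*c - 32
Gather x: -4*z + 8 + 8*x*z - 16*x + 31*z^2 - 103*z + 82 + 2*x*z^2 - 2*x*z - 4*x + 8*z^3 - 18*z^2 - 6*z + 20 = x*(2*z^2 + 6*z - 20) + 8*z^3 + 13*z^2 - 113*z + 110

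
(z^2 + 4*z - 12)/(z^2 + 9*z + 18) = (z - 2)/(z + 3)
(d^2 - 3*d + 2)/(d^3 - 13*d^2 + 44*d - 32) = (d - 2)/(d^2 - 12*d + 32)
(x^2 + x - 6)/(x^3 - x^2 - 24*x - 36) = (x - 2)/(x^2 - 4*x - 12)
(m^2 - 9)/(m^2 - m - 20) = (9 - m^2)/(-m^2 + m + 20)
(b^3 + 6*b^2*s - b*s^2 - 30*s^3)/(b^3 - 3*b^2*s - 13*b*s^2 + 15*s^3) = (b^2 + 3*b*s - 10*s^2)/(b^2 - 6*b*s + 5*s^2)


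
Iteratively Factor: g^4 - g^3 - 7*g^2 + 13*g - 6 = (g - 1)*(g^3 - 7*g + 6) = (g - 2)*(g - 1)*(g^2 + 2*g - 3) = (g - 2)*(g - 1)^2*(g + 3)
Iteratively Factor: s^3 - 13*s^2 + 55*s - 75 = (s - 3)*(s^2 - 10*s + 25) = (s - 5)*(s - 3)*(s - 5)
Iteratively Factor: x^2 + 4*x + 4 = (x + 2)*(x + 2)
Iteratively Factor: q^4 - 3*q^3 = (q)*(q^3 - 3*q^2) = q^2*(q^2 - 3*q) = q^2*(q - 3)*(q)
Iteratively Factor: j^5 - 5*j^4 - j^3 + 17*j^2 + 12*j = (j + 1)*(j^4 - 6*j^3 + 5*j^2 + 12*j) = (j - 4)*(j + 1)*(j^3 - 2*j^2 - 3*j) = j*(j - 4)*(j + 1)*(j^2 - 2*j - 3) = j*(j - 4)*(j - 3)*(j + 1)*(j + 1)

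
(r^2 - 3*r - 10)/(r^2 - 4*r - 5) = (r + 2)/(r + 1)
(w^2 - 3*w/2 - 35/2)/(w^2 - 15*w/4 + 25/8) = 4*(2*w^2 - 3*w - 35)/(8*w^2 - 30*w + 25)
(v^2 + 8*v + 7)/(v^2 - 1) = (v + 7)/(v - 1)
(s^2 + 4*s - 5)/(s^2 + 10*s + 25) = (s - 1)/(s + 5)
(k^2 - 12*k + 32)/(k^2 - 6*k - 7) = (-k^2 + 12*k - 32)/(-k^2 + 6*k + 7)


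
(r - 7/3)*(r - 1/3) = r^2 - 8*r/3 + 7/9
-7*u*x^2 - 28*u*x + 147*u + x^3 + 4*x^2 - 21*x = (-7*u + x)*(x - 3)*(x + 7)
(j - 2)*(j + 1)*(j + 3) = j^3 + 2*j^2 - 5*j - 6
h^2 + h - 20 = (h - 4)*(h + 5)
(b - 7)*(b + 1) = b^2 - 6*b - 7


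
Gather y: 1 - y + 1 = 2 - y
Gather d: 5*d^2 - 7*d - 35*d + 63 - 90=5*d^2 - 42*d - 27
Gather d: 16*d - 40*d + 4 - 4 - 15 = -24*d - 15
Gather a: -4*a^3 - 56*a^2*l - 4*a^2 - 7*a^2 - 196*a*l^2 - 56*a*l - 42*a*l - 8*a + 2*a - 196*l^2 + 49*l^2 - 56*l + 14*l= -4*a^3 + a^2*(-56*l - 11) + a*(-196*l^2 - 98*l - 6) - 147*l^2 - 42*l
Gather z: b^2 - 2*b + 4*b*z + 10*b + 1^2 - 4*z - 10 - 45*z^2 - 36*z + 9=b^2 + 8*b - 45*z^2 + z*(4*b - 40)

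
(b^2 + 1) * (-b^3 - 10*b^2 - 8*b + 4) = -b^5 - 10*b^4 - 9*b^3 - 6*b^2 - 8*b + 4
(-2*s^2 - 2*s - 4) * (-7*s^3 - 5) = 14*s^5 + 14*s^4 + 28*s^3 + 10*s^2 + 10*s + 20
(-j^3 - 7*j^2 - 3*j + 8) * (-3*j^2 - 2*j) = 3*j^5 + 23*j^4 + 23*j^3 - 18*j^2 - 16*j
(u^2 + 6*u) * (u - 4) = u^3 + 2*u^2 - 24*u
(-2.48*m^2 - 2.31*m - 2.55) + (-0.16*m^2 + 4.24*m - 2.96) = -2.64*m^2 + 1.93*m - 5.51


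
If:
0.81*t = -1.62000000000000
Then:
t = -2.00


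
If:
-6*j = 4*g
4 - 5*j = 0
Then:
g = -6/5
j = 4/5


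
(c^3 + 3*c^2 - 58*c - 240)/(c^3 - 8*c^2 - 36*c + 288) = (c + 5)/(c - 6)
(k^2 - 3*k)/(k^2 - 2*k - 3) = k/(k + 1)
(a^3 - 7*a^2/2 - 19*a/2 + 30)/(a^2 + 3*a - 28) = (2*a^2 + a - 15)/(2*(a + 7))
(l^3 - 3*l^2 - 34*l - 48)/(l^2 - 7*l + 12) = (l^3 - 3*l^2 - 34*l - 48)/(l^2 - 7*l + 12)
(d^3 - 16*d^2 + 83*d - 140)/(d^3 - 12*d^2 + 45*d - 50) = (d^2 - 11*d + 28)/(d^2 - 7*d + 10)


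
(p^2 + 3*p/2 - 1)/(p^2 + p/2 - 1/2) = (p + 2)/(p + 1)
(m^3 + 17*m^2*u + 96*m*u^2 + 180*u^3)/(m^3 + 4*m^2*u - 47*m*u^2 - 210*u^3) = (-m - 6*u)/(-m + 7*u)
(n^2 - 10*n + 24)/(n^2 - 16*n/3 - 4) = 3*(n - 4)/(3*n + 2)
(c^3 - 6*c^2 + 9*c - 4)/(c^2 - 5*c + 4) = c - 1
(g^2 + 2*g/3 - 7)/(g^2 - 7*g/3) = (g + 3)/g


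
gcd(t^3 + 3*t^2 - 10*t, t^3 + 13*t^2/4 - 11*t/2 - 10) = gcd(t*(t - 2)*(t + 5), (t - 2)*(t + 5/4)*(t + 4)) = t - 2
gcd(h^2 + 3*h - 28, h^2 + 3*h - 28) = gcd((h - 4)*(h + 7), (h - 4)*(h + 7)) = h^2 + 3*h - 28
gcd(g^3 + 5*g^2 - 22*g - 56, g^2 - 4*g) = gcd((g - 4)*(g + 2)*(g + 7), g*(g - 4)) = g - 4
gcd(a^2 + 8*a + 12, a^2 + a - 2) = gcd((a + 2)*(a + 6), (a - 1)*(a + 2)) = a + 2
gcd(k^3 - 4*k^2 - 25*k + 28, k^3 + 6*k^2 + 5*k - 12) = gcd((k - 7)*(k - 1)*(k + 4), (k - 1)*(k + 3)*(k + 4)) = k^2 + 3*k - 4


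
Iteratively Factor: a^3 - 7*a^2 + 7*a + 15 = (a + 1)*(a^2 - 8*a + 15) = (a - 3)*(a + 1)*(a - 5)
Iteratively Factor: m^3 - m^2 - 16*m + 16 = (m - 1)*(m^2 - 16) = (m - 4)*(m - 1)*(m + 4)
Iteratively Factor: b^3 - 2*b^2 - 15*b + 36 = (b - 3)*(b^2 + b - 12) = (b - 3)*(b + 4)*(b - 3)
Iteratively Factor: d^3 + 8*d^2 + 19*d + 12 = (d + 3)*(d^2 + 5*d + 4) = (d + 1)*(d + 3)*(d + 4)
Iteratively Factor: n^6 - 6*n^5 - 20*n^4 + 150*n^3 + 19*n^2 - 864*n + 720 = (n - 4)*(n^5 - 2*n^4 - 28*n^3 + 38*n^2 + 171*n - 180) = (n - 5)*(n - 4)*(n^4 + 3*n^3 - 13*n^2 - 27*n + 36) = (n - 5)*(n - 4)*(n + 3)*(n^3 - 13*n + 12) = (n - 5)*(n - 4)*(n + 3)*(n + 4)*(n^2 - 4*n + 3) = (n - 5)*(n - 4)*(n - 3)*(n + 3)*(n + 4)*(n - 1)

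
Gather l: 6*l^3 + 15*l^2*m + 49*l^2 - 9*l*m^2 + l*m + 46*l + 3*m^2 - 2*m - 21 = 6*l^3 + l^2*(15*m + 49) + l*(-9*m^2 + m + 46) + 3*m^2 - 2*m - 21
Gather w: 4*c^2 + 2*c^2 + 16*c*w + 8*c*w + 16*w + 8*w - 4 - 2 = 6*c^2 + w*(24*c + 24) - 6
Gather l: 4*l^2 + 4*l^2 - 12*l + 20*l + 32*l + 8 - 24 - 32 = 8*l^2 + 40*l - 48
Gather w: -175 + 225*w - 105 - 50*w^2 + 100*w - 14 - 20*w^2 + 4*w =-70*w^2 + 329*w - 294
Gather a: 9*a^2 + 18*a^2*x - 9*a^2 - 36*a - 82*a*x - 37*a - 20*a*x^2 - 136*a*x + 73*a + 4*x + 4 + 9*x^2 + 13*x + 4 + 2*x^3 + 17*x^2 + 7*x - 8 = 18*a^2*x + a*(-20*x^2 - 218*x) + 2*x^3 + 26*x^2 + 24*x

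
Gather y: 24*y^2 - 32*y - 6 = 24*y^2 - 32*y - 6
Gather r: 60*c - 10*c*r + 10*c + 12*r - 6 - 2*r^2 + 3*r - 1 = 70*c - 2*r^2 + r*(15 - 10*c) - 7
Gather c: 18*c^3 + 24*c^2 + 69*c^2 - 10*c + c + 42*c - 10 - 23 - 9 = 18*c^3 + 93*c^2 + 33*c - 42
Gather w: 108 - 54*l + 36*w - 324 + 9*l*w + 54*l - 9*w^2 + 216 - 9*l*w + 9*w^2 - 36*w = 0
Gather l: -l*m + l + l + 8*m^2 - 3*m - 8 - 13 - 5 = l*(2 - m) + 8*m^2 - 3*m - 26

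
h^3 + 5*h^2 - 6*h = h*(h - 1)*(h + 6)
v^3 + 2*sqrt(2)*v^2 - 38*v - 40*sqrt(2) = (v - 4*sqrt(2))*(v + sqrt(2))*(v + 5*sqrt(2))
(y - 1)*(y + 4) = y^2 + 3*y - 4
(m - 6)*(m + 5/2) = m^2 - 7*m/2 - 15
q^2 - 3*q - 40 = (q - 8)*(q + 5)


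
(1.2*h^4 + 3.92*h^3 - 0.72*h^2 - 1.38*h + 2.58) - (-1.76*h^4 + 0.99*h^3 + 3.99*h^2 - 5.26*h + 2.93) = 2.96*h^4 + 2.93*h^3 - 4.71*h^2 + 3.88*h - 0.35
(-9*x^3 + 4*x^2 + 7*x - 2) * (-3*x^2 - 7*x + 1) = 27*x^5 + 51*x^4 - 58*x^3 - 39*x^2 + 21*x - 2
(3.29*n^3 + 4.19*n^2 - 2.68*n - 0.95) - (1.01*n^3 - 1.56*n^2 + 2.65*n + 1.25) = 2.28*n^3 + 5.75*n^2 - 5.33*n - 2.2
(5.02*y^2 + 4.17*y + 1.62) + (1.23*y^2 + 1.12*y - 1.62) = 6.25*y^2 + 5.29*y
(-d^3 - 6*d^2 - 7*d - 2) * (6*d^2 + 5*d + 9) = -6*d^5 - 41*d^4 - 81*d^3 - 101*d^2 - 73*d - 18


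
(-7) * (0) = 0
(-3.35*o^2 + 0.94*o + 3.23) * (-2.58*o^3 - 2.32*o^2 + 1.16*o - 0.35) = 8.643*o^5 + 5.3468*o^4 - 14.4002*o^3 - 5.2307*o^2 + 3.4178*o - 1.1305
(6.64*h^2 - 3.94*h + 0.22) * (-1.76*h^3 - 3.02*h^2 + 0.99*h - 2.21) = -11.6864*h^5 - 13.1184*h^4 + 18.0852*h^3 - 19.2394*h^2 + 8.9252*h - 0.4862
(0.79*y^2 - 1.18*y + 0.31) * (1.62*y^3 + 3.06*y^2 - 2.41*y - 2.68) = 1.2798*y^5 + 0.5058*y^4 - 5.0125*y^3 + 1.6752*y^2 + 2.4153*y - 0.8308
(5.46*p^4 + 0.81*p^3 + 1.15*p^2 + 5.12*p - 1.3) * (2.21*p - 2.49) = 12.0666*p^5 - 11.8053*p^4 + 0.5246*p^3 + 8.4517*p^2 - 15.6218*p + 3.237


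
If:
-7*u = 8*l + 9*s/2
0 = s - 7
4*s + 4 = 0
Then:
No Solution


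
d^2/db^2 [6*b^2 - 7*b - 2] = 12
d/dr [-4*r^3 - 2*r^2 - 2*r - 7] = -12*r^2 - 4*r - 2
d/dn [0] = 0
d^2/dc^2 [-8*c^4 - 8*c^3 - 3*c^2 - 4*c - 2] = -96*c^2 - 48*c - 6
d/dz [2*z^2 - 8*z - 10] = 4*z - 8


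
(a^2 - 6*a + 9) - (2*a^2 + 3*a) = -a^2 - 9*a + 9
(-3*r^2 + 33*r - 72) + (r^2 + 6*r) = -2*r^2 + 39*r - 72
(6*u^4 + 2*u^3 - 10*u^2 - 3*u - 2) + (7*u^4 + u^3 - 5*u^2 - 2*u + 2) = 13*u^4 + 3*u^3 - 15*u^2 - 5*u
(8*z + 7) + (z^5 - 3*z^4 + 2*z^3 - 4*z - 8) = z^5 - 3*z^4 + 2*z^3 + 4*z - 1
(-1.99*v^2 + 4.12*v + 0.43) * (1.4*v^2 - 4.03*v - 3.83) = -2.786*v^4 + 13.7877*v^3 - 8.3799*v^2 - 17.5125*v - 1.6469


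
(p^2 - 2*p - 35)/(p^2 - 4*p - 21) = (p + 5)/(p + 3)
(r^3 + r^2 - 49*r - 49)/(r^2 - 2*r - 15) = (-r^3 - r^2 + 49*r + 49)/(-r^2 + 2*r + 15)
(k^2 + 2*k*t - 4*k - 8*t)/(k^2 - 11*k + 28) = (k + 2*t)/(k - 7)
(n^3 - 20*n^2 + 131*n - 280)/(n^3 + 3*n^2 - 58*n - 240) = (n^2 - 12*n + 35)/(n^2 + 11*n + 30)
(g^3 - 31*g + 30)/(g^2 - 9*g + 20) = (g^2 + 5*g - 6)/(g - 4)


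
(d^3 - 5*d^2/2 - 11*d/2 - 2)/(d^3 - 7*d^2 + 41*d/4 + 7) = 2*(d + 1)/(2*d - 7)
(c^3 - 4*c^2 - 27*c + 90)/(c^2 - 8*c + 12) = (c^2 + 2*c - 15)/(c - 2)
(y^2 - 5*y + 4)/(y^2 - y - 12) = (y - 1)/(y + 3)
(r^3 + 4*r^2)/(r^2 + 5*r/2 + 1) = 2*r^2*(r + 4)/(2*r^2 + 5*r + 2)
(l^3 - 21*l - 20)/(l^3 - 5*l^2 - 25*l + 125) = (l^2 + 5*l + 4)/(l^2 - 25)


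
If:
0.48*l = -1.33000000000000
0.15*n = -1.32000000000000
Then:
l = -2.77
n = -8.80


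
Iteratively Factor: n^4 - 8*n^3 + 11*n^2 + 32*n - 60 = (n - 2)*(n^3 - 6*n^2 - n + 30) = (n - 3)*(n - 2)*(n^2 - 3*n - 10) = (n - 3)*(n - 2)*(n + 2)*(n - 5)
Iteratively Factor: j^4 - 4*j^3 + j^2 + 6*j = (j - 2)*(j^3 - 2*j^2 - 3*j) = (j - 3)*(j - 2)*(j^2 + j) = (j - 3)*(j - 2)*(j + 1)*(j)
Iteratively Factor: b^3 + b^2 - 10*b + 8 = (b + 4)*(b^2 - 3*b + 2) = (b - 2)*(b + 4)*(b - 1)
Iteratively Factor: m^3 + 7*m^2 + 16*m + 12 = (m + 2)*(m^2 + 5*m + 6) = (m + 2)^2*(m + 3)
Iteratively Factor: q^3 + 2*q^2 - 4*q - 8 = (q + 2)*(q^2 - 4) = (q + 2)^2*(q - 2)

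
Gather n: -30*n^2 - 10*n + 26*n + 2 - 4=-30*n^2 + 16*n - 2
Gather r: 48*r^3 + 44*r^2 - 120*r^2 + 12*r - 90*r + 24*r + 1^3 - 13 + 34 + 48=48*r^3 - 76*r^2 - 54*r + 70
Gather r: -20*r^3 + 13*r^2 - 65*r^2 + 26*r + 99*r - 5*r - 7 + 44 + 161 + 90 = -20*r^3 - 52*r^2 + 120*r + 288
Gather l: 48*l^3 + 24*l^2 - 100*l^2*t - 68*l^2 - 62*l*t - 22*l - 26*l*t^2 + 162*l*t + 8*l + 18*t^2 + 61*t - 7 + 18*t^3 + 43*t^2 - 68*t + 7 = 48*l^3 + l^2*(-100*t - 44) + l*(-26*t^2 + 100*t - 14) + 18*t^3 + 61*t^2 - 7*t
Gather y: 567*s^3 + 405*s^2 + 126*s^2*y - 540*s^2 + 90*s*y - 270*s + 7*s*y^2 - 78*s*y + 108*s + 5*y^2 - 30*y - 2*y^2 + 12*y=567*s^3 - 135*s^2 - 162*s + y^2*(7*s + 3) + y*(126*s^2 + 12*s - 18)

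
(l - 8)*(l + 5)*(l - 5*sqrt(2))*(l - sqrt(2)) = l^4 - 6*sqrt(2)*l^3 - 3*l^3 - 30*l^2 + 18*sqrt(2)*l^2 - 30*l + 240*sqrt(2)*l - 400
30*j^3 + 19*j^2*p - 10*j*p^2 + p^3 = (-6*j + p)*(-5*j + p)*(j + p)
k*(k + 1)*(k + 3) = k^3 + 4*k^2 + 3*k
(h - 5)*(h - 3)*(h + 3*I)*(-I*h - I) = -I*h^4 + 3*h^3 + 7*I*h^3 - 21*h^2 - 7*I*h^2 + 21*h - 15*I*h + 45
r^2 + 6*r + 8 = (r + 2)*(r + 4)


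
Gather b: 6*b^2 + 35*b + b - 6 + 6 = 6*b^2 + 36*b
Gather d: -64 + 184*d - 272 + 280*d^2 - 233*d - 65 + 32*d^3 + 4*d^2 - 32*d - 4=32*d^3 + 284*d^2 - 81*d - 405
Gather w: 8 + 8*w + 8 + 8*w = 16*w + 16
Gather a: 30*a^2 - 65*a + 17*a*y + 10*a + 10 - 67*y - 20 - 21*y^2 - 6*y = 30*a^2 + a*(17*y - 55) - 21*y^2 - 73*y - 10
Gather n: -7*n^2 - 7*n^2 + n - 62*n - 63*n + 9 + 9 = -14*n^2 - 124*n + 18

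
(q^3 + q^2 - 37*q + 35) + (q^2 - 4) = q^3 + 2*q^2 - 37*q + 31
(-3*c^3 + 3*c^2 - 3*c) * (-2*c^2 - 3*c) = 6*c^5 + 3*c^4 - 3*c^3 + 9*c^2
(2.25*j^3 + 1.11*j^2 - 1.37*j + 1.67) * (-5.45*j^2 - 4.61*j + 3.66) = -12.2625*j^5 - 16.422*j^4 + 10.5844*j^3 + 1.2768*j^2 - 12.7129*j + 6.1122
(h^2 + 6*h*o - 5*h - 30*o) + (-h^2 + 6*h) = 6*h*o + h - 30*o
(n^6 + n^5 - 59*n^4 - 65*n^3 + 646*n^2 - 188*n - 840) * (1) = n^6 + n^5 - 59*n^4 - 65*n^3 + 646*n^2 - 188*n - 840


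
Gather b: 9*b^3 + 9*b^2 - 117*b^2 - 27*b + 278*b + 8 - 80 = 9*b^3 - 108*b^2 + 251*b - 72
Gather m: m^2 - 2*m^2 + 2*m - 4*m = -m^2 - 2*m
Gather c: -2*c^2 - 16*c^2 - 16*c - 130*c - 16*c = -18*c^2 - 162*c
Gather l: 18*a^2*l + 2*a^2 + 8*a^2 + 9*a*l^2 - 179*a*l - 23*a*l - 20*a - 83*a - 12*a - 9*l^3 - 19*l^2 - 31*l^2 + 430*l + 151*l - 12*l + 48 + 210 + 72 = 10*a^2 - 115*a - 9*l^3 + l^2*(9*a - 50) + l*(18*a^2 - 202*a + 569) + 330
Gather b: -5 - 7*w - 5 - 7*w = -14*w - 10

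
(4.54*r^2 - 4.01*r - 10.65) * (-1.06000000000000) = -4.8124*r^2 + 4.2506*r + 11.289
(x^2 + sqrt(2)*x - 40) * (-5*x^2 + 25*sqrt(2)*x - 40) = -5*x^4 + 20*sqrt(2)*x^3 + 210*x^2 - 1040*sqrt(2)*x + 1600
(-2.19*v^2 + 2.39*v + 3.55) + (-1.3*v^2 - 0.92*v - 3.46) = -3.49*v^2 + 1.47*v + 0.0899999999999999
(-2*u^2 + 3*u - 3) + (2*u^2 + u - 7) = 4*u - 10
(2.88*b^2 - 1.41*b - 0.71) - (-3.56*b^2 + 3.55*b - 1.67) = 6.44*b^2 - 4.96*b + 0.96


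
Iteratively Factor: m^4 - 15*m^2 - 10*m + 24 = (m + 2)*(m^3 - 2*m^2 - 11*m + 12) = (m - 4)*(m + 2)*(m^2 + 2*m - 3) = (m - 4)*(m + 2)*(m + 3)*(m - 1)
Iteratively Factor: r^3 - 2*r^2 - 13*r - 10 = (r - 5)*(r^2 + 3*r + 2) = (r - 5)*(r + 2)*(r + 1)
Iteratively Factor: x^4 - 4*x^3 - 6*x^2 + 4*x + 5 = (x + 1)*(x^3 - 5*x^2 - x + 5) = (x - 1)*(x + 1)*(x^2 - 4*x - 5) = (x - 1)*(x + 1)^2*(x - 5)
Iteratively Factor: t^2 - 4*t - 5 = (t + 1)*(t - 5)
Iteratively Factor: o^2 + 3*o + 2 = (o + 2)*(o + 1)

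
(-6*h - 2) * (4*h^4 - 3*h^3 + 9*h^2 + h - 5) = -24*h^5 + 10*h^4 - 48*h^3 - 24*h^2 + 28*h + 10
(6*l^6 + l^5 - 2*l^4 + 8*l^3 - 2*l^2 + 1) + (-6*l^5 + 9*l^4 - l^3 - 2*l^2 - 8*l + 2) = 6*l^6 - 5*l^5 + 7*l^4 + 7*l^3 - 4*l^2 - 8*l + 3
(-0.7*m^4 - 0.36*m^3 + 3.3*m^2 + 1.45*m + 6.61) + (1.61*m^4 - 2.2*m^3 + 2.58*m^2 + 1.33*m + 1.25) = 0.91*m^4 - 2.56*m^3 + 5.88*m^2 + 2.78*m + 7.86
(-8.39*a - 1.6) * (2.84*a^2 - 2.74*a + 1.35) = -23.8276*a^3 + 18.4446*a^2 - 6.9425*a - 2.16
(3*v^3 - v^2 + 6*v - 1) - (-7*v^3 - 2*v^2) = 10*v^3 + v^2 + 6*v - 1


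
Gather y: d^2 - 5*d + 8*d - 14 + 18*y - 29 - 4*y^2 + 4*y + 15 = d^2 + 3*d - 4*y^2 + 22*y - 28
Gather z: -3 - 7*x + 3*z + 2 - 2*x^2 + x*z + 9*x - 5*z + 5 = -2*x^2 + 2*x + z*(x - 2) + 4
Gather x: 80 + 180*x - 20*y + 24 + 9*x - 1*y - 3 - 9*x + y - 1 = 180*x - 20*y + 100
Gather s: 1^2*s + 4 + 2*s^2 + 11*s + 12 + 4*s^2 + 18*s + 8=6*s^2 + 30*s + 24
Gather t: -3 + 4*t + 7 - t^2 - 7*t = -t^2 - 3*t + 4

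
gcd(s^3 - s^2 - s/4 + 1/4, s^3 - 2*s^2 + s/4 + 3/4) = s^2 - s/2 - 1/2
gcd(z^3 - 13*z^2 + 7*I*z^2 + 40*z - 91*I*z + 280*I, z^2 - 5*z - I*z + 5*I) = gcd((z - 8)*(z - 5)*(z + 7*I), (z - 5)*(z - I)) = z - 5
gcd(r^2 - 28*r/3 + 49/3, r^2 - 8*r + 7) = r - 7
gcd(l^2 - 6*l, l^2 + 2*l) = l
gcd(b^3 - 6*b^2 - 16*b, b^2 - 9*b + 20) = 1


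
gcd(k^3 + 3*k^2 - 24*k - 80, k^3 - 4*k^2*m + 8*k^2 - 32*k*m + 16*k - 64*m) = k^2 + 8*k + 16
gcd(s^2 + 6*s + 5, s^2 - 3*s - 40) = s + 5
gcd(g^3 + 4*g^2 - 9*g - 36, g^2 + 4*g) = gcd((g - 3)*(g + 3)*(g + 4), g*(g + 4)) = g + 4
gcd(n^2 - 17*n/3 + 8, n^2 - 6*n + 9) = n - 3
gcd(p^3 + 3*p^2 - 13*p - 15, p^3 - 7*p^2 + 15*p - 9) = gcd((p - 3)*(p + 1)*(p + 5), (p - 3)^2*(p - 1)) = p - 3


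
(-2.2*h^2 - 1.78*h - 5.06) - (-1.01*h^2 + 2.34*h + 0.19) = -1.19*h^2 - 4.12*h - 5.25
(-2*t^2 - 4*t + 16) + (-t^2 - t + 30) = -3*t^2 - 5*t + 46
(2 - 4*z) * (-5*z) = 20*z^2 - 10*z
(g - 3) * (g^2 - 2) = g^3 - 3*g^2 - 2*g + 6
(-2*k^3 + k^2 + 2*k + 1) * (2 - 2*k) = 4*k^4 - 6*k^3 - 2*k^2 + 2*k + 2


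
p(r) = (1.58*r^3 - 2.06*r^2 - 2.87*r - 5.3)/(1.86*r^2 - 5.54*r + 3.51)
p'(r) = (5.54 - 3.72*r)*(1.58*r^3 - 2.06*r^2 - 2.87*r - 5.3)/(1.86*r^2 - 5.54*r + 3.51)^2 + (4.74*r^2 - 4.12*r - 2.87)/(1.86*r^2 - 5.54*r + 3.51)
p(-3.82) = -2.17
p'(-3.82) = 0.76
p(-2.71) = -1.37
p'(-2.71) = 0.67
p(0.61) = -9.07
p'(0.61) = -40.44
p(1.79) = 17.84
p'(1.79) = 33.61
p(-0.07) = -1.31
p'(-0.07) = -2.60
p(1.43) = 14.78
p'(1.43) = -6.88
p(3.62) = 4.12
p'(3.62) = 1.49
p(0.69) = -13.51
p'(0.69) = -76.15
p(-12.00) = -8.87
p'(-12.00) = 0.84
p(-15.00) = -11.40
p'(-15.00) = 0.84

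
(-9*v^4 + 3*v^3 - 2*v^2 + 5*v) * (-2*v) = 18*v^5 - 6*v^4 + 4*v^3 - 10*v^2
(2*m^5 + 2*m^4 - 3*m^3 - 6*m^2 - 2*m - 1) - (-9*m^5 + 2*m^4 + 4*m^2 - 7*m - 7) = 11*m^5 - 3*m^3 - 10*m^2 + 5*m + 6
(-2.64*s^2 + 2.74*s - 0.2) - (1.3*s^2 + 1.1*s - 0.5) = -3.94*s^2 + 1.64*s + 0.3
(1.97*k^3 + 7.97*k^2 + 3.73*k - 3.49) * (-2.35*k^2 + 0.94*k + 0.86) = -4.6295*k^5 - 16.8777*k^4 + 0.420500000000001*k^3 + 18.5619*k^2 - 0.0728000000000004*k - 3.0014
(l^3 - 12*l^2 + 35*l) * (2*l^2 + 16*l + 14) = 2*l^5 - 8*l^4 - 108*l^3 + 392*l^2 + 490*l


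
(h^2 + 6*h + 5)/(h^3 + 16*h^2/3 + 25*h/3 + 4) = 3*(h + 5)/(3*h^2 + 13*h + 12)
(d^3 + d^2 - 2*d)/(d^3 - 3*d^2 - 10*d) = (d - 1)/(d - 5)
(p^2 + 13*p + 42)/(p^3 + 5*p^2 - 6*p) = (p + 7)/(p*(p - 1))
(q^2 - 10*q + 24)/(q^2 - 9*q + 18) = (q - 4)/(q - 3)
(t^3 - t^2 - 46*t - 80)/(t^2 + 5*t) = t - 6 - 16/t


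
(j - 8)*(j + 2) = j^2 - 6*j - 16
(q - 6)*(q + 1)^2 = q^3 - 4*q^2 - 11*q - 6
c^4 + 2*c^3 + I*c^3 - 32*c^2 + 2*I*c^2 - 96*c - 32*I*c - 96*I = (c - 6)*(c + 4)^2*(c + I)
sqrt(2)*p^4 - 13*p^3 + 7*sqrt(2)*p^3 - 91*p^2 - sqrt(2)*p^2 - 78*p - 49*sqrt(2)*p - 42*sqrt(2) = (p + 1)*(p + 6)*(p - 7*sqrt(2))*(sqrt(2)*p + 1)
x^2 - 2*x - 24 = (x - 6)*(x + 4)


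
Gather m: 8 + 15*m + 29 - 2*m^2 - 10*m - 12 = -2*m^2 + 5*m + 25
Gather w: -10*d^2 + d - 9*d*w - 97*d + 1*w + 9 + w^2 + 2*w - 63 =-10*d^2 - 96*d + w^2 + w*(3 - 9*d) - 54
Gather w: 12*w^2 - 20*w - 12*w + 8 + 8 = 12*w^2 - 32*w + 16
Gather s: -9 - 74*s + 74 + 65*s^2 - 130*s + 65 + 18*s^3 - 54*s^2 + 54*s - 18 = 18*s^3 + 11*s^2 - 150*s + 112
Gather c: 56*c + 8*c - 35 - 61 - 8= 64*c - 104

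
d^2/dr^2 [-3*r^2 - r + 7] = -6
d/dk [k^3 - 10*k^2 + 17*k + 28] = 3*k^2 - 20*k + 17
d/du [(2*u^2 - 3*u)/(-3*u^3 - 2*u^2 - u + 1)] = (u*(2*u - 3)*(9*u^2 + 4*u + 1) + (3 - 4*u)*(3*u^3 + 2*u^2 + u - 1))/(3*u^3 + 2*u^2 + u - 1)^2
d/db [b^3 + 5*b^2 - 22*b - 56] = 3*b^2 + 10*b - 22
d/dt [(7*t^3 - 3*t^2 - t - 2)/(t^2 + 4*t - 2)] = (7*t^4 + 56*t^3 - 53*t^2 + 16*t + 10)/(t^4 + 8*t^3 + 12*t^2 - 16*t + 4)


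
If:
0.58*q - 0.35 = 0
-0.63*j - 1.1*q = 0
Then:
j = -1.05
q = 0.60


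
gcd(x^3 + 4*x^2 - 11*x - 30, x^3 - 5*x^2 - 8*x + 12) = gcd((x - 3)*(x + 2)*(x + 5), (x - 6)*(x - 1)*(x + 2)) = x + 2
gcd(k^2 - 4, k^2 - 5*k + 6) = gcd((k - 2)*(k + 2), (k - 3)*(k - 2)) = k - 2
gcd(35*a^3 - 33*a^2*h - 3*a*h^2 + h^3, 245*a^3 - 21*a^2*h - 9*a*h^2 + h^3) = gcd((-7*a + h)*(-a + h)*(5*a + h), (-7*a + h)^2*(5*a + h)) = 35*a^2 + 2*a*h - h^2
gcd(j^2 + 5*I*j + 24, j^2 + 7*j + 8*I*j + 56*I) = j + 8*I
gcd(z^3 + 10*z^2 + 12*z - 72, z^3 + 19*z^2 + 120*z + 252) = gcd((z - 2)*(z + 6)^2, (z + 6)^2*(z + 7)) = z^2 + 12*z + 36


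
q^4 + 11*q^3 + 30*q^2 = q^2*(q + 5)*(q + 6)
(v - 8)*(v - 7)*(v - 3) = v^3 - 18*v^2 + 101*v - 168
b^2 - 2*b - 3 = (b - 3)*(b + 1)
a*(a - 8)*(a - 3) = a^3 - 11*a^2 + 24*a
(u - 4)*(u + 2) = u^2 - 2*u - 8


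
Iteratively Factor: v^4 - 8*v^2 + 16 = (v + 2)*(v^3 - 2*v^2 - 4*v + 8) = (v + 2)^2*(v^2 - 4*v + 4) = (v - 2)*(v + 2)^2*(v - 2)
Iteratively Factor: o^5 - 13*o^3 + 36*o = (o + 2)*(o^4 - 2*o^3 - 9*o^2 + 18*o) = (o - 3)*(o + 2)*(o^3 + o^2 - 6*o) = o*(o - 3)*(o + 2)*(o^2 + o - 6) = o*(o - 3)*(o - 2)*(o + 2)*(o + 3)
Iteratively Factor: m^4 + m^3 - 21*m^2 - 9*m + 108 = (m - 3)*(m^3 + 4*m^2 - 9*m - 36) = (m - 3)*(m + 4)*(m^2 - 9) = (m - 3)*(m + 3)*(m + 4)*(m - 3)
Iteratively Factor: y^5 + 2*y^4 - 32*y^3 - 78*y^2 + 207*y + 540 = (y - 5)*(y^4 + 7*y^3 + 3*y^2 - 63*y - 108) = (y - 5)*(y + 4)*(y^3 + 3*y^2 - 9*y - 27) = (y - 5)*(y + 3)*(y + 4)*(y^2 - 9) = (y - 5)*(y - 3)*(y + 3)*(y + 4)*(y + 3)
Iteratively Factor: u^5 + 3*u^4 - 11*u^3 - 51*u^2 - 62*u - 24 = (u + 3)*(u^4 - 11*u^2 - 18*u - 8) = (u + 1)*(u + 3)*(u^3 - u^2 - 10*u - 8) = (u + 1)*(u + 2)*(u + 3)*(u^2 - 3*u - 4) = (u + 1)^2*(u + 2)*(u + 3)*(u - 4)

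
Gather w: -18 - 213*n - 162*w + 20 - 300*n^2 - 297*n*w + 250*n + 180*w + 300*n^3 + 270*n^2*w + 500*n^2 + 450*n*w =300*n^3 + 200*n^2 + 37*n + w*(270*n^2 + 153*n + 18) + 2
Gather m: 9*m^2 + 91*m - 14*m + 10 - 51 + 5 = 9*m^2 + 77*m - 36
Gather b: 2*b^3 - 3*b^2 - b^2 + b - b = 2*b^3 - 4*b^2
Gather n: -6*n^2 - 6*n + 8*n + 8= -6*n^2 + 2*n + 8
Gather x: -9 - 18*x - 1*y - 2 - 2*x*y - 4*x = x*(-2*y - 22) - y - 11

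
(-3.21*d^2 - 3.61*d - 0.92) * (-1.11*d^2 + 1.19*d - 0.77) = 3.5631*d^4 + 0.187200000000001*d^3 - 0.802999999999999*d^2 + 1.6849*d + 0.7084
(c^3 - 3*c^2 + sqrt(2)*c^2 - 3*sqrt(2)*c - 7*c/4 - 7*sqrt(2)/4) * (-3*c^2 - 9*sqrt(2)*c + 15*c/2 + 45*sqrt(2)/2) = -3*c^5 - 12*sqrt(2)*c^4 + 33*c^4/2 - 141*c^3/4 + 66*sqrt(2)*c^3 - 69*sqrt(2)*c^2 + 687*c^2/8 - 207*c/2 - 105*sqrt(2)*c/2 - 315/4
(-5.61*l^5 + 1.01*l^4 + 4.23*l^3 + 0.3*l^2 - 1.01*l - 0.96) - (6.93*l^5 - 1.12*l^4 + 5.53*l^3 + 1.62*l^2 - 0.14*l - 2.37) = -12.54*l^5 + 2.13*l^4 - 1.3*l^3 - 1.32*l^2 - 0.87*l + 1.41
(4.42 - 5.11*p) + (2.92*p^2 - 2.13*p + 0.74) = 2.92*p^2 - 7.24*p + 5.16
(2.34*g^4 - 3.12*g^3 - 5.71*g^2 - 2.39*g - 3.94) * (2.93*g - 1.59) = 6.8562*g^5 - 12.8622*g^4 - 11.7695*g^3 + 2.0762*g^2 - 7.7441*g + 6.2646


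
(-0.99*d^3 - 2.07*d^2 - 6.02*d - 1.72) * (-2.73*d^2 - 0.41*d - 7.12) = 2.7027*d^5 + 6.057*d^4 + 24.3321*d^3 + 21.9022*d^2 + 43.5676*d + 12.2464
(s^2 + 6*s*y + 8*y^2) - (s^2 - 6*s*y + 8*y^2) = 12*s*y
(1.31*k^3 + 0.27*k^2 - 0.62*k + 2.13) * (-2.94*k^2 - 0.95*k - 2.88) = -3.8514*k^5 - 2.0383*k^4 - 2.2065*k^3 - 6.4508*k^2 - 0.2379*k - 6.1344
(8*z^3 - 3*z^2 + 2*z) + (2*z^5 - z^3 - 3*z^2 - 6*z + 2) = 2*z^5 + 7*z^3 - 6*z^2 - 4*z + 2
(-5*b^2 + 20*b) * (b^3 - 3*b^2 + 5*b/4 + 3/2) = -5*b^5 + 35*b^4 - 265*b^3/4 + 35*b^2/2 + 30*b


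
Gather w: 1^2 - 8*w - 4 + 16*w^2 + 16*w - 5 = 16*w^2 + 8*w - 8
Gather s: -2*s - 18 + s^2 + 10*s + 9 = s^2 + 8*s - 9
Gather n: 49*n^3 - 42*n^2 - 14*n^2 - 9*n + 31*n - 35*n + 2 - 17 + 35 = 49*n^3 - 56*n^2 - 13*n + 20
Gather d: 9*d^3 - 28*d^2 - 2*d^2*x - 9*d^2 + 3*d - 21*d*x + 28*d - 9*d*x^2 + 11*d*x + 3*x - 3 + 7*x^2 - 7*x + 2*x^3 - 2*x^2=9*d^3 + d^2*(-2*x - 37) + d*(-9*x^2 - 10*x + 31) + 2*x^3 + 5*x^2 - 4*x - 3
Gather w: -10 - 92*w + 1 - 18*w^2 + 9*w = -18*w^2 - 83*w - 9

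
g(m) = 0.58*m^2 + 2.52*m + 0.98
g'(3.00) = 6.00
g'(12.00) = 16.44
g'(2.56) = 5.49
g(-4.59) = 1.63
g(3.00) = 13.76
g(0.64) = 2.83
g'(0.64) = 3.26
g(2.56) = 11.23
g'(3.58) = 6.67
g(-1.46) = -1.46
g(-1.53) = -1.52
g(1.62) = 6.58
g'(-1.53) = 0.75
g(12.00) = 114.74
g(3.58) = 17.44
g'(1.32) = 4.05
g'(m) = 1.16*m + 2.52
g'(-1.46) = 0.83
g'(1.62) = 4.40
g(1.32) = 5.32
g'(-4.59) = -2.80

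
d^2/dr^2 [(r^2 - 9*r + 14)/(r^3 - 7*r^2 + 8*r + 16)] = 2*(r^4 - 19*r^3 + 81*r^2 - 257*r + 242)/(r^7 - 13*r^6 + 51*r^5 - 15*r^4 - 240*r^3 + 96*r^2 + 512*r + 256)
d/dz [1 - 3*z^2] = -6*z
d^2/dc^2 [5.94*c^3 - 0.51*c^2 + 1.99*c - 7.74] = 35.64*c - 1.02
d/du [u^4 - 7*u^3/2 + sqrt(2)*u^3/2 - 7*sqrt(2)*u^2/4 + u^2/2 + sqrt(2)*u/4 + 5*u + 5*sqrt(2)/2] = 4*u^3 - 21*u^2/2 + 3*sqrt(2)*u^2/2 - 7*sqrt(2)*u/2 + u + sqrt(2)/4 + 5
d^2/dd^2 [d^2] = 2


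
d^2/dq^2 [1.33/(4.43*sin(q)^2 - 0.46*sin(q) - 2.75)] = (104.404468*sin(q)^4 - 8.13082199999999*sin(q)^3 - 91.514374*sin(q)^2 + 14.579194*sin(q) - 32.968306)/(-4.43*sin(q)^2 + 0.46*sin(q) + 2.75)^3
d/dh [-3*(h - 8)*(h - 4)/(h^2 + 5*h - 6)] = 3*(-17*h^2 + 76*h + 88)/(h^4 + 10*h^3 + 13*h^2 - 60*h + 36)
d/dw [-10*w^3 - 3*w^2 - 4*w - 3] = -30*w^2 - 6*w - 4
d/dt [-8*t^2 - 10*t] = -16*t - 10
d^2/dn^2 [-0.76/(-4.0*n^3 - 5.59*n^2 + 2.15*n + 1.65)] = (-(18.24*n + 8.4968)*(4.0*n^3 + 5.59*n^2 - 2.15*n - 1.65) + 0.76*(12.0*n^2 + 11.18*n - 2.15)*(24.0*n^2 + 22.36*n - 4.3))/(4.0*n^3 + 5.59*n^2 - 2.15*n - 1.65)^3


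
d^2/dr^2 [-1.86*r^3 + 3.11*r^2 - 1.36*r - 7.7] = 6.22 - 11.16*r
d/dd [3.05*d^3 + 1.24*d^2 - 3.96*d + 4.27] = 9.15*d^2 + 2.48*d - 3.96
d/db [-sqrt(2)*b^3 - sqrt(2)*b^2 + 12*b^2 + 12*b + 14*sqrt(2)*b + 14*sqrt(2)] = -3*sqrt(2)*b^2 - 2*sqrt(2)*b + 24*b + 12 + 14*sqrt(2)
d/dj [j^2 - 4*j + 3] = 2*j - 4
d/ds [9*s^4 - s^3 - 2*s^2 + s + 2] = 36*s^3 - 3*s^2 - 4*s + 1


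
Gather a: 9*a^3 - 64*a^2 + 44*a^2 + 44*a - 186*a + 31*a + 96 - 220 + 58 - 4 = 9*a^3 - 20*a^2 - 111*a - 70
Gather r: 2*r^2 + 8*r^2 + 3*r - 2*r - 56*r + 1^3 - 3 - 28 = 10*r^2 - 55*r - 30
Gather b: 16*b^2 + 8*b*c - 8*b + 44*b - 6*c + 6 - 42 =16*b^2 + b*(8*c + 36) - 6*c - 36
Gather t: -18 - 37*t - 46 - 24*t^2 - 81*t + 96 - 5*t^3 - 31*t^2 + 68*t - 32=-5*t^3 - 55*t^2 - 50*t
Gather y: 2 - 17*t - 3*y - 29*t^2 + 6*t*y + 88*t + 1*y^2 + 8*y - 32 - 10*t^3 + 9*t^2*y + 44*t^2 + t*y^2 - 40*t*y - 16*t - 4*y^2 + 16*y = -10*t^3 + 15*t^2 + 55*t + y^2*(t - 3) + y*(9*t^2 - 34*t + 21) - 30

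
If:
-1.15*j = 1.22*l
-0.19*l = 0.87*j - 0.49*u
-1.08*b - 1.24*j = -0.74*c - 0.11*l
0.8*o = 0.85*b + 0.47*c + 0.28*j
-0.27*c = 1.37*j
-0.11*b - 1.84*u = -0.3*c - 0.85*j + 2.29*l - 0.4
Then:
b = -3.21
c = -3.45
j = 0.68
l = -0.64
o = -5.20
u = 0.96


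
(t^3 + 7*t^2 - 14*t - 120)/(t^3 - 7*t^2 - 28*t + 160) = (t + 6)/(t - 8)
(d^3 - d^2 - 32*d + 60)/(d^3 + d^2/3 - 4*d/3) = 3*(d^3 - d^2 - 32*d + 60)/(d*(3*d^2 + d - 4))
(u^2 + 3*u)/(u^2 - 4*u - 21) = u/(u - 7)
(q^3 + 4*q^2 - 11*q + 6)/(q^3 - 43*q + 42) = (q^2 + 5*q - 6)/(q^2 + q - 42)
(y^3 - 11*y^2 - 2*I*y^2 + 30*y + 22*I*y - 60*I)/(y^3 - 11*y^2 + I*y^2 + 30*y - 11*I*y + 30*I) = (y - 2*I)/(y + I)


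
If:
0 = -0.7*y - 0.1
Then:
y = -0.14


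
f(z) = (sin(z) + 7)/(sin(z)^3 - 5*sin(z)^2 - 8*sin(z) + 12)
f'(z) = (sin(z) + 7)*(-3*sin(z)^2*cos(z) + 10*sin(z)*cos(z) + 8*cos(z))/(sin(z)^3 - 5*sin(z)^2 - 8*sin(z) + 12)^2 + cos(z)/(sin(z)^3 - 5*sin(z)^2 - 8*sin(z) + 12) = (-2*sin(z)^3 - 16*sin(z)^2 + 70*sin(z) + 68)*cos(z)/(sin(z)^3 - 5*sin(z)^2 - 8*sin(z) + 12)^2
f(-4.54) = 35.99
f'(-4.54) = -416.41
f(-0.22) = 0.50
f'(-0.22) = 0.28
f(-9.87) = 0.96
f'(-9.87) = -1.44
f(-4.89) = 33.91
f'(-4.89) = 380.75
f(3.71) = 0.44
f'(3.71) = -0.10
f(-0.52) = 0.44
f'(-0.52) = 0.12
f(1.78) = 24.47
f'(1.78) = -232.99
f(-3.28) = 0.66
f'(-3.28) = -0.66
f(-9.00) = 0.46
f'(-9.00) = -0.16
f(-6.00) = 0.77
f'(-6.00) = 0.94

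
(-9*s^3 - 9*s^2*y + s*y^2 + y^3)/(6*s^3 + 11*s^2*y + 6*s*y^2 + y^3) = (-3*s + y)/(2*s + y)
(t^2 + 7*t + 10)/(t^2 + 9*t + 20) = (t + 2)/(t + 4)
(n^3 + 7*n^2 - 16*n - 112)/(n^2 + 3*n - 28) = n + 4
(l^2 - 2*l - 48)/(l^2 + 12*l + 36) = (l - 8)/(l + 6)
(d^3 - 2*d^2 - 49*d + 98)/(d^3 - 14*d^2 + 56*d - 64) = (d^2 - 49)/(d^2 - 12*d + 32)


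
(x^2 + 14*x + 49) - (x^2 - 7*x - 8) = 21*x + 57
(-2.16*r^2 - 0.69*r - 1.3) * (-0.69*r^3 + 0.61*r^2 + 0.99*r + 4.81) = 1.4904*r^5 - 0.8415*r^4 - 1.6623*r^3 - 11.8657*r^2 - 4.6059*r - 6.253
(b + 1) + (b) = 2*b + 1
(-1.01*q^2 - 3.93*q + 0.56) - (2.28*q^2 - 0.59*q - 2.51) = -3.29*q^2 - 3.34*q + 3.07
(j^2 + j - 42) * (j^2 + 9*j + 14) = j^4 + 10*j^3 - 19*j^2 - 364*j - 588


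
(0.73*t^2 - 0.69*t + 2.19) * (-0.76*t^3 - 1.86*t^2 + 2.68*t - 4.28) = -0.5548*t^5 - 0.8334*t^4 + 1.5754*t^3 - 9.047*t^2 + 8.8224*t - 9.3732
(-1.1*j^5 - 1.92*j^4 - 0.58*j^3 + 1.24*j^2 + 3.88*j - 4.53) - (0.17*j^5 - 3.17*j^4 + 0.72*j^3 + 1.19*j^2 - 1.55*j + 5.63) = -1.27*j^5 + 1.25*j^4 - 1.3*j^3 + 0.05*j^2 + 5.43*j - 10.16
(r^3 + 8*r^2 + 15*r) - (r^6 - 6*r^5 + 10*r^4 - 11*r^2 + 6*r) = -r^6 + 6*r^5 - 10*r^4 + r^3 + 19*r^2 + 9*r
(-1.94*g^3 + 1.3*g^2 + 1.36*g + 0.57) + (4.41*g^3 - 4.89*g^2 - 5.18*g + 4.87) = 2.47*g^3 - 3.59*g^2 - 3.82*g + 5.44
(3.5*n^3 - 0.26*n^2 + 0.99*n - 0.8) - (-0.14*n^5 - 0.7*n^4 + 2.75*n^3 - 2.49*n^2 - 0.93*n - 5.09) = 0.14*n^5 + 0.7*n^4 + 0.75*n^3 + 2.23*n^2 + 1.92*n + 4.29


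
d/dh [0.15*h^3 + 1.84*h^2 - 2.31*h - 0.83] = 0.45*h^2 + 3.68*h - 2.31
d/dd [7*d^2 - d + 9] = 14*d - 1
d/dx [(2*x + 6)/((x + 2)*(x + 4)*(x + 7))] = 4*(-x^3 - 11*x^2 - 39*x - 47)/(x^6 + 26*x^5 + 269*x^4 + 1412*x^3 + 3956*x^2 + 5600*x + 3136)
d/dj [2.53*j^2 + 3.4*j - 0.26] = 5.06*j + 3.4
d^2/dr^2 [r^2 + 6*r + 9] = 2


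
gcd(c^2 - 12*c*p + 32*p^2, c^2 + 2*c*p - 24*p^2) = -c + 4*p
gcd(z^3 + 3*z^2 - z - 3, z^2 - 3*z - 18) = z + 3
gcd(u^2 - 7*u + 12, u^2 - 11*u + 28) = u - 4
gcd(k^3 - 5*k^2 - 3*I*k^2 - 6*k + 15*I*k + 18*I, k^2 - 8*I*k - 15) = k - 3*I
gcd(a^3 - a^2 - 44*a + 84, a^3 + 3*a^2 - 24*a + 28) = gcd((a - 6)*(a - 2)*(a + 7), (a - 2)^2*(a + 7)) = a^2 + 5*a - 14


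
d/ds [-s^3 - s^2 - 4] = s*(-3*s - 2)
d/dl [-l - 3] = -1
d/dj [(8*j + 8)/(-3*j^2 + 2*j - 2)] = 8*(3*j^2 + 6*j - 4)/(9*j^4 - 12*j^3 + 16*j^2 - 8*j + 4)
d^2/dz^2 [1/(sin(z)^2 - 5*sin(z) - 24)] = (-4*sin(z)^4 + 15*sin(z)^3 - 115*sin(z)^2 + 90*sin(z) + 98)/((sin(z) - 8)^3*(sin(z) + 3)^3)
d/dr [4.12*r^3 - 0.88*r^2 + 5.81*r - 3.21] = 12.36*r^2 - 1.76*r + 5.81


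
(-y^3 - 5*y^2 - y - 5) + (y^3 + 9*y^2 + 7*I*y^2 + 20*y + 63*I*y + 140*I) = 4*y^2 + 7*I*y^2 + 19*y + 63*I*y - 5 + 140*I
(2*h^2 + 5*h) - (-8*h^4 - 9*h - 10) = 8*h^4 + 2*h^2 + 14*h + 10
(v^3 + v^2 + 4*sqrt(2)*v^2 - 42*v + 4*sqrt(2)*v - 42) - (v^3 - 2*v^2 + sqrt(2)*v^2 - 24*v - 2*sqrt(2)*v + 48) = 3*v^2 + 3*sqrt(2)*v^2 - 18*v + 6*sqrt(2)*v - 90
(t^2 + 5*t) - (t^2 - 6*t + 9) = 11*t - 9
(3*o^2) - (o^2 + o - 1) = 2*o^2 - o + 1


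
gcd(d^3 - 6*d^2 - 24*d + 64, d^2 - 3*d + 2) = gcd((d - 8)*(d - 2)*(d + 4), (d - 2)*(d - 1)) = d - 2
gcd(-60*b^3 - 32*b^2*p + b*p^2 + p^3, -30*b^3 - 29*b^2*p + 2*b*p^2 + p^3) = 1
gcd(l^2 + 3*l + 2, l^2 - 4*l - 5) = l + 1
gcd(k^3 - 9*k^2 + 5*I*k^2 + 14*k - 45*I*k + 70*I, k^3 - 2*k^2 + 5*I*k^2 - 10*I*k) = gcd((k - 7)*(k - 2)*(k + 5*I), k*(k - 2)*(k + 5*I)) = k^2 + k*(-2 + 5*I) - 10*I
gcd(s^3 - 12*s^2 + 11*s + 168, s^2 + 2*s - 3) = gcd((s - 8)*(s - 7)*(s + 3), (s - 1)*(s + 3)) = s + 3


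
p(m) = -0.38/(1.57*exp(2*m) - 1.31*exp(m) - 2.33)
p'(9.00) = 0.00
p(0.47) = 0.93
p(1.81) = -0.01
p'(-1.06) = -0.00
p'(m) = -0.38*(-3.14*exp(2*m) + 1.31*exp(m))/(1.57*exp(2*m) - 1.31*exp(m) - 2.33)^2 = (1.1932*exp(m) - 0.4978)*exp(m)/(-1.57*exp(2*m) + 1.31*exp(m) + 2.33)^2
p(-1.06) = 0.15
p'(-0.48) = 0.02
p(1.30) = -0.03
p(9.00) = 0.00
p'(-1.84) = -0.01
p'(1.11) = 0.14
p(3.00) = 0.00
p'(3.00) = 0.00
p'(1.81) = 0.02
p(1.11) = -0.05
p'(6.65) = 0.00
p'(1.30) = 0.07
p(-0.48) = 0.15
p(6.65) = -0.00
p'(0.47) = 13.64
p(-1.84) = 0.15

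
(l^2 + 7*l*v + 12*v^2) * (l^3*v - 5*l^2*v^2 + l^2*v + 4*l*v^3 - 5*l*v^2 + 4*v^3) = l^5*v + 2*l^4*v^2 + l^4*v - 19*l^3*v^3 + 2*l^3*v^2 - 32*l^2*v^4 - 19*l^2*v^3 + 48*l*v^5 - 32*l*v^4 + 48*v^5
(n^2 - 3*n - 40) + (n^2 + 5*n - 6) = 2*n^2 + 2*n - 46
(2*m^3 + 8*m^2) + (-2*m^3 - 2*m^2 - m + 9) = 6*m^2 - m + 9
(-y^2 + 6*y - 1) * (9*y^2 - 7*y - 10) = -9*y^4 + 61*y^3 - 41*y^2 - 53*y + 10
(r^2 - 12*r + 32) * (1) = r^2 - 12*r + 32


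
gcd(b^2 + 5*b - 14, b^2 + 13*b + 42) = b + 7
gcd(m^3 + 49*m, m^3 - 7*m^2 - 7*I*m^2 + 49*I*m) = m^2 - 7*I*m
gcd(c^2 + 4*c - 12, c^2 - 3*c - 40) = 1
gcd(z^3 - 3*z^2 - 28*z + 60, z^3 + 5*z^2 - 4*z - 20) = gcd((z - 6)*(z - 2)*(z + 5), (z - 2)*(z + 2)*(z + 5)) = z^2 + 3*z - 10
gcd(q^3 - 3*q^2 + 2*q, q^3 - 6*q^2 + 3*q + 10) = q - 2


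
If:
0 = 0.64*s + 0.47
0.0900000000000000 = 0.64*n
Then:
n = 0.14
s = -0.73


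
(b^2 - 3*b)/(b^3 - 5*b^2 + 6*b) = 1/(b - 2)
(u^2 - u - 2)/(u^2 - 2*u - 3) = (u - 2)/(u - 3)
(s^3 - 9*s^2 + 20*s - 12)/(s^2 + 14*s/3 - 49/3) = 3*(s^3 - 9*s^2 + 20*s - 12)/(3*s^2 + 14*s - 49)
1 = 1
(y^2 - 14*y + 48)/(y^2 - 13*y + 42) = (y - 8)/(y - 7)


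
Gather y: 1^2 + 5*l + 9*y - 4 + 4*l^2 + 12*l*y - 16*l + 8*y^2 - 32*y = 4*l^2 - 11*l + 8*y^2 + y*(12*l - 23) - 3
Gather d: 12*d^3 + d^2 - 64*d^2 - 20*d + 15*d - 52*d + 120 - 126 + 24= 12*d^3 - 63*d^2 - 57*d + 18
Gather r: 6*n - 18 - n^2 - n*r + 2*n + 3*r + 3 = -n^2 + 8*n + r*(3 - n) - 15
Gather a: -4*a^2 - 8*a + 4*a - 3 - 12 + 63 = -4*a^2 - 4*a + 48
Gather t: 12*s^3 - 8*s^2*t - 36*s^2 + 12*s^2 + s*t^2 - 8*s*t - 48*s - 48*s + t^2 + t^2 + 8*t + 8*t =12*s^3 - 24*s^2 - 96*s + t^2*(s + 2) + t*(-8*s^2 - 8*s + 16)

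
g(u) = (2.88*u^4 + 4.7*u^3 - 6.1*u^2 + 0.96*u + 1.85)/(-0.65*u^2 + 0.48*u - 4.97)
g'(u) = (1.3*u - 0.48)*(2.88*u^4 + 4.7*u^3 - 6.1*u^2 + 0.96*u + 1.85)/(-0.65*u^2 + 0.48*u - 4.97)^2 + (11.52*u^3 + 14.1*u^2 - 12.2*u + 0.96)/(-0.65*u^2 + 0.48*u - 4.97)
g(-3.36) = -8.52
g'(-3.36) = 13.98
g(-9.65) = -287.68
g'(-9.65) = 73.77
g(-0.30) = -0.18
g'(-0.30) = -1.11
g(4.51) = -93.89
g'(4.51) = -48.92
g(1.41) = -2.80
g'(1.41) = -7.21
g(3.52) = -50.89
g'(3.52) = -37.65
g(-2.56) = -0.41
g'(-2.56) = 6.42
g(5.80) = -165.41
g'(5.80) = -61.72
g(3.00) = -33.05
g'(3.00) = -30.84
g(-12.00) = -486.05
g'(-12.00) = 95.02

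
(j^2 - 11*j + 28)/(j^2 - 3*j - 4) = (j - 7)/(j + 1)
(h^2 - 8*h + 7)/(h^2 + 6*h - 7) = (h - 7)/(h + 7)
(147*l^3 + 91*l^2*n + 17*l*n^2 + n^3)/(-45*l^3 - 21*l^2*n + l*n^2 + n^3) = (-49*l^2 - 14*l*n - n^2)/(15*l^2 + 2*l*n - n^2)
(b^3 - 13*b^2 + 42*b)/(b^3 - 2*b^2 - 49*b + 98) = b*(b - 6)/(b^2 + 5*b - 14)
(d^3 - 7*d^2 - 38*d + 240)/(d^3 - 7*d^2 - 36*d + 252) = (d^2 - 13*d + 40)/(d^2 - 13*d + 42)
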